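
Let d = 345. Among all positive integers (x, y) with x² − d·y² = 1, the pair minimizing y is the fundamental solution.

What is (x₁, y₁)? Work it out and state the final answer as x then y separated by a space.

6761 364

d=345: √d = [18; 1,1,2,1,6,1,2,1,1,36] (ℓ=10, even), read p_9/q_9
i=0: a=18 ⇒ p=18, q=1
i=1: a=1 ⇒ p=19, q=1
…
i=3: a=2 ⇒ p=93, q=5
i=4: a=1 ⇒ p=130, q=7
…
i=7: a=2 ⇒ p=2879, q=155
i=8: a=1 ⇒ p=3882, q=209
i=9: a=1 ⇒ p=6761, q=364
(x₁, y₁) = (6761, 364);  6761² − 345·364² = 1 ✓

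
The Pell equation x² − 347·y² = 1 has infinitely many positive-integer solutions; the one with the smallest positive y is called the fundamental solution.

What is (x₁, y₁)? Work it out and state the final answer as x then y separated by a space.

√347 → a₀=18, period (1,1,1,2,4,…,1,1,36); ℓ=14 even so k=13
k=0  a_k=18  p_k/q_k = 18/1
k=1  a_k=1  p_k/q_k = 19/1
k=2  a_k=1  p_k/q_k = 37/2
…
k=4  a_k=2  p_k/q_k = 149/8
k=5  a_k=4  p_k/q_k = 652/35
k=6  a_k=1  p_k/q_k = 801/43
k=7  a_k=17  p_k/q_k = 14269/766
k=8  a_k=1  p_k/q_k = 15070/809
k=9  a_k=4  p_k/q_k = 74549/4002
…
k=12  a_k=1  p_k/q_k = 402885/21628
k=13  a_k=1  p_k/q_k = 641602/34443
→ (641602, 34443).  Check: 641602²=411653126404, 347·34443²=411653126403, difference 1.

641602 34443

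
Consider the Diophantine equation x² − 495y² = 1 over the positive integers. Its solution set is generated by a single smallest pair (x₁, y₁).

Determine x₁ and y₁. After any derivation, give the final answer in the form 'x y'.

89 4

√495 → a₀=22, period (4,44); ℓ=2 even so k=1
i=0: a=22 ⇒ p=22, q=1
i=1: a=4 ⇒ p=89, q=4
fundamental: x₁=89, y₁=4  (since 7921 − 495·16 = 1)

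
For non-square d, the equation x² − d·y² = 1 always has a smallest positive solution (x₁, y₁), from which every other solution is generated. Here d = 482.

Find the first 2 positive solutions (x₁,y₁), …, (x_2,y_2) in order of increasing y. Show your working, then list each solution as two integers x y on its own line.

483 22
466577 21252

√482 = [21; 1,20,1,42, …], period ℓ=4 (even) → k=3
i=0: a=21 ⇒ p=21, q=1
…
i=2: a=20 ⇒ p=461, q=21
i=3: a=1 ⇒ p=483, q=22
(x₁, y₁) = (483, 22);  483² − 482·22² = 1 ✓
(x_2, y_2) = (483·483 + 482·22·22, 483·22 + 22·483) = (466577, 21252)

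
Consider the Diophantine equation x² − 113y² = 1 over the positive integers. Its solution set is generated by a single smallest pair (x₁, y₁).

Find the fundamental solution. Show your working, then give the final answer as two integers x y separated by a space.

1204353 113296

[10; 1,1,1,2,2,1,1,1,20] for √113; ℓ=9 ⇒ convergent index 17
k=0  a_k=10  p_k/q_k = 10/1
…
k=2  a_k=1  p_k/q_k = 21/2
k=3  a_k=1  p_k/q_k = 32/3
…
k=8  a_k=1  p_k/q_k = 776/73
k=9  a_k=20  p_k/q_k = 16009/1506
…
k=12  a_k=1  p_k/q_k = 49579/4664
k=13  a_k=2  p_k/q_k = 131952/12413
…
k=16  a_k=1  p_k/q_k = 758918/71393
k=17  a_k=1  p_k/q_k = 1204353/113296
fundamental: x₁=1204353, y₁=113296  (since 1450466148609 − 113·12835983616 = 1)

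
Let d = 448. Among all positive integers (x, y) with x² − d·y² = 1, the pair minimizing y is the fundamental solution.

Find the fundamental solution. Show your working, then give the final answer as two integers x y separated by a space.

d=448: √d = [21; 6,42] (ℓ=2, even), read p_1/q_1
i=0: a=21 ⇒ p=21, q=1
i=1: a=6 ⇒ p=127, q=6
→ (127, 6).  Check: 127²=16129, 448·6²=16128, difference 1.

127 6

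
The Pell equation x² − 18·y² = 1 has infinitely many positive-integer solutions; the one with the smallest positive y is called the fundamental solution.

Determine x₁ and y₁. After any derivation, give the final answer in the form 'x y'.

d=18: √d = [4; 4,8] (ℓ=2, even), read p_1/q_1
a_0=4:  p_0=4·1+0=4,  q_0=4·0+1=1
a_1=4:  p_1=4·4+1=17,  q_1=4·1+0=4
(x₁, y₁) = (17, 4);  17² − 18·4² = 1 ✓

17 4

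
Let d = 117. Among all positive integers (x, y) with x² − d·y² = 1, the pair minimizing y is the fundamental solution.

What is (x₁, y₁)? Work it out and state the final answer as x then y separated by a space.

d=117: √d = [10; 1,4,2,4,1,20] (ℓ=6, even), read p_5/q_5
i=0: a=10 ⇒ p=10, q=1
i=1: a=1 ⇒ p=11, q=1
i=2: a=4 ⇒ p=54, q=5
…
i=4: a=4 ⇒ p=530, q=49
i=5: a=1 ⇒ p=649, q=60
fundamental: x₁=649, y₁=60  (since 421201 − 117·3600 = 1)

649 60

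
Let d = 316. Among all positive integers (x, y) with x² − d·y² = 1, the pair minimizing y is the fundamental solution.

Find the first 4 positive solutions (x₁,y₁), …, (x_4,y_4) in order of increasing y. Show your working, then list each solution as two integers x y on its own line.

12799 720
327628801 18430560
8386642035199 471785474160
214681262489395201 12076764549117120

√316 = [17; 1,3,2,8,2,3,1,34, …], period ℓ=8 (even) → k=7
i=0: a=17 ⇒ p=17, q=1
i=1: a=1 ⇒ p=18, q=1
…
i=3: a=2 ⇒ p=160, q=9
i=4: a=8 ⇒ p=1351, q=76
i=5: a=2 ⇒ p=2862, q=161
i=6: a=3 ⇒ p=9937, q=559
i=7: a=1 ⇒ p=12799, q=720
→ (12799, 720).  Check: 12799²=163814401, 316·720²=163814400, difference 1.
k=2:  x_2 = 12799·12799+316·720·720 = 327628801,  y_2 = 12799·720+720·12799 = 18430560
k=3:  x_3 = 12799·327628801+316·720·18430560 = 8386642035199,  y_3 = 12799·18430560+720·327628801 = 471785474160
k=4:  x_4 = 12799·8386642035199+316·720·471785474160 = 214681262489395201,  y_4 = 12799·471785474160+720·8386642035199 = 12076764549117120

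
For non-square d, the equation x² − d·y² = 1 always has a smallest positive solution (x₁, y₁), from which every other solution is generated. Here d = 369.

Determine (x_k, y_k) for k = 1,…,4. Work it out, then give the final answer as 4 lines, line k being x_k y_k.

d=369: √d = [19; 4,1,3,2,7,4,7,2,3,1,4,38] (ℓ=12, even), read p_11/q_11
step 0: (19, 1)  from 19·(1,0) + (0,1)
…
step 2: (96, 5)  from 1·(77,4) + (19,1)
…
step 6: (25414, 1323)  from 4·(6147,320) + (826,43)
step 7: (184045, 9581)  from 7·(25414,1323) + (6147,320)
step 8: (393504, 20485)  from 2·(184045,9581) + (25414,1323)
step 9: (1364557, 71036)  from 3·(393504,20485) + (184045,9581)
step 10: (1758061, 91521)  from 1·(1364557,71036) + (393504,20485)
step 11: (8396801, 437120)  from 4·(1758061,91521) + (1364557,71036)
fundamental: x₁=8396801, y₁=437120  (since 70506267033601 − 369·191073894400 = 1)
(x_2, y_2) = (8396801·8396801 + 369·437120·437120, 8396801·437120 + 437120·8396801) = (141012534067201, 7340819306240)
(x_3, y_3) = (8396801·141012534067201 + 369·437120·7340819306240, 8396801·7340819306240 + 437120·141012534067201) = (2368108374136006451201, 123278797782910239360)
(x_4, y_4) = (8396801·2368108374136006451201 + 369·437120·123278797782910239360, 8396801·123278797782910239360 + 437120·2368108374136006451201) = (39769069528107045198367948801, 2070295065004669620717268480)

8396801 437120
141012534067201 7340819306240
2368108374136006451201 123278797782910239360
39769069528107045198367948801 2070295065004669620717268480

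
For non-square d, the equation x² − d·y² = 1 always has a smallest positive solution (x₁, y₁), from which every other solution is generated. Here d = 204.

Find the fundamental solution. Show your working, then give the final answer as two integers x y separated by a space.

√204 → a₀=14, period (3,1,1,6,1,1,3,28); ℓ=8 even so k=7
a_0=14:  p_0=14·1+0=14,  q_0=14·0+1=1
…
a_2=1:  p_2=1·43+14=57,  q_2=1·3+1=4
a_3=1:  p_3=1·57+43=100,  q_3=1·4+3=7
a_4=6:  p_4=6·100+57=657,  q_4=6·7+4=46
…
a_6=1:  p_6=1·757+657=1414,  q_6=1·53+46=99
a_7=3:  p_7=3·1414+757=4999,  q_7=3·99+53=350
(x₁, y₁) = (4999, 350);  4999² − 204·350² = 1 ✓

4999 350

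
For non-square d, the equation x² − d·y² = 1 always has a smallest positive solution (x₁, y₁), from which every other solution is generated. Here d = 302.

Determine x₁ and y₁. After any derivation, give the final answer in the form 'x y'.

√302 = [17; 2,1,1,1,4,…,1,2,34, …], period ℓ=16 (even) → k=15
i=0: a=17 ⇒ p=17, q=1
…
i=3: a=1 ⇒ p=87, q=5
…
i=8: a=16 ⇒ p=34513, q=1986
i=9: a=1 ⇒ p=36581, q=2105
…
i=11: a=4 ⇒ p=467281, q=26889
…
i=14: a=1 ⇒ p=1617193, q=93059
i=15: a=2 ⇒ p=4276623, q=246092
→ (4276623, 246092).  Check: 4276623²=18289504284129, 302·246092²=18289504284128, difference 1.

4276623 246092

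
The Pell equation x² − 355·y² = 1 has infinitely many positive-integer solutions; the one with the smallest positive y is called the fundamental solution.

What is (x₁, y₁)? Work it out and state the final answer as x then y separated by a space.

954809 50676

√355 → a₀=18, period (1,5,3,3,1,6,1,3,3,5,1,36); ℓ=12 even so k=11
a_0=18:  p_0=18·1+0=18,  q_0=18·0+1=1
a_1=1:  p_1=1·18+1=19,  q_1=1·1+0=1
a_2=5:  p_2=5·19+18=113,  q_2=5·1+1=6
…
a_6=6:  p_6=6·1545+1187=10457,  q_6=6·82+63=555
…
a_10=5:  p_10=5·151391+46463=803418,  q_10=5·8035+2466=42641
a_11=1:  p_11=1·803418+151391=954809,  q_11=1·42641+8035=50676
→ (954809, 50676).  Check: 954809²=911660226481, 355·50676²=911660226480, difference 1.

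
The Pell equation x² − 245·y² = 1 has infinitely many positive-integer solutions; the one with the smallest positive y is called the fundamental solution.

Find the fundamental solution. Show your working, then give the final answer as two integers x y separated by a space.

51841 3312

d=245: √d = [15; 1,1,1,7,6,7,1,1,1,30] (ℓ=10, even), read p_9/q_9
a_0=15:  p_0=15·1+0=15,  q_0=15·0+1=1
…
a_2=1:  p_2=1·16+15=31,  q_2=1·1+1=2
…
a_4=7:  p_4=7·47+31=360,  q_4=7·3+2=23
a_5=6:  p_5=6·360+47=2207,  q_5=6·23+3=141
a_6=7:  p_6=7·2207+360=15809,  q_6=7·141+23=1010
a_7=1:  p_7=1·15809+2207=18016,  q_7=1·1010+141=1151
a_8=1:  p_8=1·18016+15809=33825,  q_8=1·1151+1010=2161
a_9=1:  p_9=1·33825+18016=51841,  q_9=1·2161+1151=3312
fundamental: x₁=51841, y₁=3312  (since 2687489281 − 245·10969344 = 1)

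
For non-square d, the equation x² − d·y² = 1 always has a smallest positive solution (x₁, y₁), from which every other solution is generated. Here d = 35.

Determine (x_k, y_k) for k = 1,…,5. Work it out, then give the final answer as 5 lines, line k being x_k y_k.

6 1
71 12
846 143
10081 1704
120126 20305

[5; 1,10] for √35; ℓ=2 ⇒ convergent index 1
i=0: a=5 ⇒ p=5, q=1
i=1: a=1 ⇒ p=6, q=1
(x₁, y₁) = (6, 1);  6² − 35·1² = 1 ✓
(6+1√35)^2 = 71 + 12√35
(6+1√35)^3 = 846 + 143√35
(6+1√35)^4 = 10081 + 1704√35
(6+1√35)^5 = 120126 + 20305√35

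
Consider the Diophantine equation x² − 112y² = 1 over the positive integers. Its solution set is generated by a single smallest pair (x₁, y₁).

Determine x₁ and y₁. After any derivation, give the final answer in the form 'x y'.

127 12

√112 = [10; 1,1,2,1,1,20, …], period ℓ=6 (even) → k=5
a_0=10:  p_0=10·1+0=10,  q_0=10·0+1=1
…
a_4=1:  p_4=1·53+21=74,  q_4=1·5+2=7
a_5=1:  p_5=1·74+53=127,  q_5=1·7+5=12
fundamental: x₁=127, y₁=12  (since 16129 − 112·144 = 1)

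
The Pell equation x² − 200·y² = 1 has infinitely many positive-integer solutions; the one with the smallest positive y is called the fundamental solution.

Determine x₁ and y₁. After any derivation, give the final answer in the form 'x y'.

√200 = [14; 7,28, …], period ℓ=2 (even) → k=1
a_0=14:  p_0=14·1+0=14,  q_0=14·0+1=1
a_1=7:  p_1=7·14+1=99,  q_1=7·1+0=7
(x₁, y₁) = (99, 7);  99² − 200·7² = 1 ✓

99 7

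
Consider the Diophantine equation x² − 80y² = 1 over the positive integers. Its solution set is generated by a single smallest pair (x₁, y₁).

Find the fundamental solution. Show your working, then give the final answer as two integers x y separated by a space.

9 1

√80 → a₀=8, period (1,16); ℓ=2 even so k=1
step 0: (8, 1)  from 8·(1,0) + (0,1)
step 1: (9, 1)  from 1·(8,1) + (1,0)
fundamental: x₁=9, y₁=1  (since 81 − 80·1 = 1)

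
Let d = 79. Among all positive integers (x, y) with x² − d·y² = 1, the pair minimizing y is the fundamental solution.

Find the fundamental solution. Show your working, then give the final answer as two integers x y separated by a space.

[8; 1,7,1,16] for √79; ℓ=4 ⇒ convergent index 3
step 0: (8, 1)  from 8·(1,0) + (0,1)
…
step 2: (71, 8)  from 7·(9,1) + (8,1)
step 3: (80, 9)  from 1·(71,8) + (9,1)
(x₁, y₁) = (80, 9);  80² − 79·9² = 1 ✓

80 9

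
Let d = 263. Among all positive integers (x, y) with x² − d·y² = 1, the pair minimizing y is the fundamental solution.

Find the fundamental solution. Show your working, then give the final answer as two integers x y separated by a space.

d=263: √d = [16; 4,1,1,1,1,15,1,1,1,1,4,32] (ℓ=12, even), read p_11/q_11
k=0  a_k=16  p_k/q_k = 16/1
k=1  a_k=4  p_k/q_k = 65/4
k=2  a_k=1  p_k/q_k = 81/5
…
k=4  a_k=1  p_k/q_k = 227/14
k=5  a_k=1  p_k/q_k = 373/23
…
k=7  a_k=1  p_k/q_k = 6195/382
…
k=9  a_k=1  p_k/q_k = 18212/1123
k=10  a_k=1  p_k/q_k = 30229/1864
k=11  a_k=4  p_k/q_k = 139128/8579
(x₁, y₁) = (139128, 8579);  139128² − 263·8579² = 1 ✓

139128 8579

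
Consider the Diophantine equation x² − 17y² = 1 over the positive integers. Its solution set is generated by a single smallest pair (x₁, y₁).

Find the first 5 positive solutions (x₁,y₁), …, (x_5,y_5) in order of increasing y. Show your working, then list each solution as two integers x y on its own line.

33 8
2177 528
143649 34840
9478657 2298912
625447713 151693352

√17 → a₀=4, period (8); ℓ=1 odd so k=1
k=0  a_k=4  p_k/q_k = 4/1
k=1  a_k=8  p_k/q_k = 33/8
(x₁, y₁) = (33, 8);  33² − 17·8² = 1 ✓
(33+8√17)^2 = 2177 + 528√17
(33+8√17)^3 = 143649 + 34840√17
(33+8√17)^4 = 9478657 + 2298912√17
(33+8√17)^5 = 625447713 + 151693352√17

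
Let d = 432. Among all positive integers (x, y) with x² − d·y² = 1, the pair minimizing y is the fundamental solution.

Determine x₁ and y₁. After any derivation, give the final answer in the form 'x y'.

√432 = [20; 1,3,1,1,1,3,1,40, …], period ℓ=8 (even) → k=7
k=0  a_k=20  p_k/q_k = 20/1
…
k=4  a_k=1  p_k/q_k = 187/9
…
k=6  a_k=3  p_k/q_k = 1060/51
k=7  a_k=1  p_k/q_k = 1351/65
→ (1351, 65).  Check: 1351²=1825201, 432·65²=1825200, difference 1.

1351 65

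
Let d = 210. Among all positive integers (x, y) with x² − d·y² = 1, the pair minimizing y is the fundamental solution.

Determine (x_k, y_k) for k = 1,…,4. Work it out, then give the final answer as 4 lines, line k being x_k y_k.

[14; 2,28] for √210; ℓ=2 ⇒ convergent index 1
i=0: a=14 ⇒ p=14, q=1
i=1: a=2 ⇒ p=29, q=2
fundamental: x₁=29, y₁=2  (since 841 − 210·4 = 1)
(x_2, y_2) = (29·29 + 210·2·2, 29·2 + 2·29) = (1681, 116)
(x_3, y_3) = (29·1681 + 210·2·116, 29·116 + 2·1681) = (97469, 6726)
(x_4, y_4) = (29·97469 + 210·2·6726, 29·6726 + 2·97469) = (5651521, 389992)

29 2
1681 116
97469 6726
5651521 389992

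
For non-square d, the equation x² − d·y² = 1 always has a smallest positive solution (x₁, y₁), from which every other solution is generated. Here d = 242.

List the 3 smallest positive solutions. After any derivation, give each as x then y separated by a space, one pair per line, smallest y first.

19601 1260
768398401 49394520
30122754096401 1936363971780

√242 = [15; 1,1,3,1,14,1,3,1,1,30, …], period ℓ=10 (even) → k=9
k=0  a_k=15  p_k/q_k = 15/1
…
k=2  a_k=1  p_k/q_k = 31/2
k=3  a_k=3  p_k/q_k = 109/7
k=4  a_k=1  p_k/q_k = 140/9
k=5  a_k=14  p_k/q_k = 2069/133
k=6  a_k=1  p_k/q_k = 2209/142
k=7  a_k=3  p_k/q_k = 8696/559
k=8  a_k=1  p_k/q_k = 10905/701
k=9  a_k=1  p_k/q_k = 19601/1260
fundamental: x₁=19601, y₁=1260  (since 384199201 − 242·1587600 = 1)
(19601+1260√242)^2 = 768398401 + 49394520√242
(19601+1260√242)^3 = 30122754096401 + 1936363971780√242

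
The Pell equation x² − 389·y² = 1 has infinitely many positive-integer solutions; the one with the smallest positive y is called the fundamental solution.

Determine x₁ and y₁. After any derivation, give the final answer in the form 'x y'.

√389 = [19; 1,2,1,1,1,1,2,1,38, …], period ℓ=9 (odd) → k=17
a_0=19:  p_0=19·1+0=19,  q_0=19·0+1=1
a_1=1:  p_1=1·19+1=20,  q_1=1·1+0=1
…
a_5=1:  p_5=1·138+79=217,  q_5=1·7+4=11
a_6=1:  p_6=1·217+138=355,  q_6=1·11+7=18
…
a_8=1:  p_8=1·927+355=1282,  q_8=1·47+18=65
a_9=38:  p_9=38·1282+927=49643,  q_9=38·65+47=2517
…
a_11=2:  p_11=2·50925+49643=151493,  q_11=2·2582+2517=7681
…
a_16=2:  p_16=2·910240+556329=2376809,  q_16=2·46151+28207=120509
a_17=1:  p_17=1·2376809+910240=3287049,  q_17=1·120509+46151=166660
→ (3287049, 166660).  Check: 3287049²=10804691128401, 389·166660²=10804691128400, difference 1.

3287049 166660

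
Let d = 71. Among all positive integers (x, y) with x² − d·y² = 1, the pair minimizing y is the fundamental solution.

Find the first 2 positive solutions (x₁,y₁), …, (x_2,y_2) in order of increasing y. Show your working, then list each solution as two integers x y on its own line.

√71 → a₀=8, period (2,2,1,7,1,2,2,16); ℓ=8 even so k=7
i=0: a=8 ⇒ p=8, q=1
…
i=3: a=1 ⇒ p=59, q=7
i=4: a=7 ⇒ p=455, q=54
i=5: a=1 ⇒ p=514, q=61
i=6: a=2 ⇒ p=1483, q=176
i=7: a=2 ⇒ p=3480, q=413
fundamental: x₁=3480, y₁=413  (since 12110400 − 71·170569 = 1)
(x_2, y_2) = (3480·3480 + 71·413·413, 3480·413 + 413·3480) = (24220799, 2874480)

3480 413
24220799 2874480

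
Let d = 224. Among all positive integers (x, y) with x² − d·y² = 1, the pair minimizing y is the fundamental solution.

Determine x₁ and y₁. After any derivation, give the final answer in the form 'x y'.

√224 = [14; 1,28, …], period ℓ=2 (even) → k=1
a_0=14:  p_0=14·1+0=14,  q_0=14·0+1=1
a_1=1:  p_1=1·14+1=15,  q_1=1·1+0=1
(x₁, y₁) = (15, 1);  15² − 224·1² = 1 ✓

15 1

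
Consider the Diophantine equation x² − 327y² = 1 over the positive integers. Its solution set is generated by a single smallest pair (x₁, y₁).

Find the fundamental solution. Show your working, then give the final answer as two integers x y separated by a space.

217 12

√327 = [18; 12,36, …], period ℓ=2 (even) → k=1
i=0: a=18 ⇒ p=18, q=1
i=1: a=12 ⇒ p=217, q=12
(x₁, y₁) = (217, 12);  217² − 327·12² = 1 ✓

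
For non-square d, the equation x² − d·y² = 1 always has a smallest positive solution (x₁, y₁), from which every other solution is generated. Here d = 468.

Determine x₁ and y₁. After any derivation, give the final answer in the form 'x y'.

649 30

[21; 1,1,1,2,1,1,1,42] for √468; ℓ=8 ⇒ convergent index 7
k=0  a_k=21  p_k/q_k = 21/1
…
k=5  a_k=1  p_k/q_k = 238/11
k=6  a_k=1  p_k/q_k = 411/19
k=7  a_k=1  p_k/q_k = 649/30
(x₁, y₁) = (649, 30);  649² − 468·30² = 1 ✓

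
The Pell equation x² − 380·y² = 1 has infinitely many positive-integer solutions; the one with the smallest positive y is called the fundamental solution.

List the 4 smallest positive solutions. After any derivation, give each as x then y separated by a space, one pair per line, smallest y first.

39 2
3041 156
237159 12166
18495361 948792

d=380: √d = [19; 2,38] (ℓ=2, even), read p_1/q_1
step 0: (19, 1)  from 19·(1,0) + (0,1)
step 1: (39, 2)  from 2·(19,1) + (1,0)
fundamental: x₁=39, y₁=2  (since 1521 − 380·4 = 1)
k=2:  x_2 = 39·39+380·2·2 = 3041,  y_2 = 39·2+2·39 = 156
k=3:  x_3 = 39·3041+380·2·156 = 237159,  y_3 = 39·156+2·3041 = 12166
k=4:  x_4 = 39·237159+380·2·12166 = 18495361,  y_4 = 39·12166+2·237159 = 948792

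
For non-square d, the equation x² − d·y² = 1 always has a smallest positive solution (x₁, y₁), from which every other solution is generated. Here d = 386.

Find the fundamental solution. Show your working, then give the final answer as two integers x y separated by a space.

√386 → a₀=19, period (1,1,1,4,1,18,1,4,1,1,1,38); ℓ=12 even so k=11
a_0=19:  p_0=19·1+0=19,  q_0=19·0+1=1
…
a_2=1:  p_2=1·20+19=39,  q_2=1·1+1=2
…
a_5=1:  p_5=1·275+59=334,  q_5=1·14+3=17
…
a_7=1:  p_7=1·6287+334=6621,  q_7=1·320+17=337
a_8=4:  p_8=4·6621+6287=32771,  q_8=4·337+320=1668
…
a_10=1:  p_10=1·39392+32771=72163,  q_10=1·2005+1668=3673
a_11=1:  p_11=1·72163+39392=111555,  q_11=1·3673+2005=5678
→ (111555, 5678).  Check: 111555²=12444518025, 386·5678²=12444518024, difference 1.

111555 5678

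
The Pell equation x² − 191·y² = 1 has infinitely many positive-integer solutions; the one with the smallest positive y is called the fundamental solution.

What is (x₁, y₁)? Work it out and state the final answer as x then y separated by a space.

√191 → a₀=13, period (1,4,1,1,3,…,4,1,26); ℓ=16 even so k=15
k=0  a_k=13  p_k/q_k = 13/1
…
k=8  a_k=13  p_k/q_k = 40217/2910
…
k=10  a_k=2  p_k/q_k = 207083/14984
…
k=13  a_k=1  p_k/q_k = 1616447/116962
k=14  a_k=4  p_k/q_k = 7377553/533821
k=15  a_k=1  p_k/q_k = 8994000/650783
(x₁, y₁) = (8994000, 650783);  8994000² − 191·650783² = 1 ✓

8994000 650783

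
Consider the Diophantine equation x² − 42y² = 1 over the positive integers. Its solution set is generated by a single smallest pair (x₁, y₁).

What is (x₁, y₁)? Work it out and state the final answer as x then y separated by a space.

√42 → a₀=6, period (2,12); ℓ=2 even so k=1
i=0: a=6 ⇒ p=6, q=1
i=1: a=2 ⇒ p=13, q=2
→ (13, 2).  Check: 13²=169, 42·2²=168, difference 1.

13 2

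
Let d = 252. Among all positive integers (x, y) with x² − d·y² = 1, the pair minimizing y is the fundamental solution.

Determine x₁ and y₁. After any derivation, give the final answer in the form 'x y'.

127 8

√252 = [15; 1,6,1,30, …], period ℓ=4 (even) → k=3
step 0: (15, 1)  from 15·(1,0) + (0,1)
…
step 2: (111, 7)  from 6·(16,1) + (15,1)
step 3: (127, 8)  from 1·(111,7) + (16,1)
→ (127, 8).  Check: 127²=16129, 252·8²=16128, difference 1.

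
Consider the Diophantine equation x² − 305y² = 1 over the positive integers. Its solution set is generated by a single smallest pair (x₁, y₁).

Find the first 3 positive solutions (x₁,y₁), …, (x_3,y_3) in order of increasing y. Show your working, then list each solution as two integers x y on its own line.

[17; 2,6,2,34] for √305; ℓ=4 ⇒ convergent index 3
step 0: (17, 1)  from 17·(1,0) + (0,1)
step 1: (35, 2)  from 2·(17,1) + (1,0)
step 2: (227, 13)  from 6·(35,2) + (17,1)
step 3: (489, 28)  from 2·(227,13) + (35,2)
→ (489, 28).  Check: 489²=239121, 305·28²=239120, difference 1.
n=2: (489,28)∘(489,28) = (489·489+305·28·28, 489·28+28·489) = (478241,27384)
n=3: (478241,27384)∘(489,28) = (489·478241+305·28·27384, 489·27384+28·478241) = (467719209,26781524)

489 28
478241 27384
467719209 26781524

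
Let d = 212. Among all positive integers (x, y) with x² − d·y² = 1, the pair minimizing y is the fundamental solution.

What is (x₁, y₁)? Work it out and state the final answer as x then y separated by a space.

66249 4550

√212 → a₀=14, period (1,1,3,1,1,…,1,1,28); ℓ=14 even so k=13
a_0=14:  p_0=14·1+0=14,  q_0=14·0+1=1
…
a_2=1:  p_2=1·15+14=29,  q_2=1·1+1=2
a_3=3:  p_3=3·29+15=102,  q_3=3·2+1=7
a_4=1:  p_4=1·102+29=131,  q_4=1·7+2=9
a_5=1:  p_5=1·131+102=233,  q_5=1·9+7=16
a_6=1:  p_6=1·233+131=364,  q_6=1·16+9=25
a_7=6:  p_7=6·364+233=2417,  q_7=6·25+16=166
…
a_9=1:  p_9=1·2781+2417=5198,  q_9=1·191+166=357
a_10=1:  p_10=1·5198+2781=7979,  q_10=1·357+191=548
…
a_12=1:  p_12=1·29135+7979=37114,  q_12=1·2001+548=2549
a_13=1:  p_13=1·37114+29135=66249,  q_13=1·2549+2001=4550
(x₁, y₁) = (66249, 4550);  66249² − 212·4550² = 1 ✓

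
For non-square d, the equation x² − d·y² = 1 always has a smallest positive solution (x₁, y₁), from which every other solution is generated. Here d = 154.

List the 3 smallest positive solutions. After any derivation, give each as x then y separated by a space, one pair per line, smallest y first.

√154 = [12; 2,2,3,1,2,1,3,2,2,24, …], period ℓ=10 (even) → k=9
step 0: (12, 1)  from 12·(1,0) + (0,1)
…
step 2: (62, 5)  from 2·(25,2) + (12,1)
…
step 4: (273, 22)  from 1·(211,17) + (62,5)
…
step 8: (8724, 703)  from 2·(3847,310) + (1030,83)
step 9: (21295, 1716)  from 2·(8724,703) + (3847,310)
(x₁, y₁) = (21295, 1716);  21295² − 154·1716² = 1 ✓
(21295+1716√154)^2 = 906954049 + 73084440√154
(21295+1716√154)^3 = 38627172925615 + 3112666297884√154

21295 1716
906954049 73084440
38627172925615 3112666297884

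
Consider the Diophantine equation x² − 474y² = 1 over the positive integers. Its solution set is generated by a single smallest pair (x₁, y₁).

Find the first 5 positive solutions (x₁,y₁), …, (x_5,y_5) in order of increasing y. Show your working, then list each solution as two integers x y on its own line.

193549 8890
74922430801 3441301220
29002323118011949 1332120819650670
11226741274261267003201 515661305041693754440
4345849093754985611287088749 199611459857697448136564450

[21; 1,3,2,1,1,…,3,1,42] for √474; ℓ=14 ⇒ convergent index 13
k=0  a_k=21  p_k/q_k = 21/1
…
k=2  a_k=3  p_k/q_k = 87/4
…
k=4  a_k=1  p_k/q_k = 283/13
…
k=7  a_k=6  p_k/q_k = 5051/232
k=8  a_k=1  p_k/q_k = 5813/267
k=9  a_k=1  p_k/q_k = 10864/499
k=10  a_k=1  p_k/q_k = 16677/766
…
k=12  a_k=3  p_k/q_k = 149331/6859
k=13  a_k=1  p_k/q_k = 193549/8890
→ (193549, 8890).  Check: 193549²=37461215401, 474·8890²=37461215400, difference 1.
(193549+8890√474)^2 = 74922430801 + 3441301220√474
(193549+8890√474)^3 = 29002323118011949 + 1332120819650670√474
(193549+8890√474)^4 = 11226741274261267003201 + 515661305041693754440√474
(193549+8890√474)^5 = 4345849093754985611287088749 + 199611459857697448136564450√474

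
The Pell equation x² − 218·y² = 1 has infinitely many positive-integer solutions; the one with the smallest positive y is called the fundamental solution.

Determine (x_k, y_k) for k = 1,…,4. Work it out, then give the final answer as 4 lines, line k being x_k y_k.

d=218: √d = [14; 1,3,3,1,28] (ℓ=5, odd), read p_9/q_9
a_0=14:  p_0=14·1+0=14,  q_0=14·0+1=1
a_1=1:  p_1=1·14+1=15,  q_1=1·1+0=1
a_2=3:  p_2=3·15+14=59,  q_2=3·1+1=4
a_3=3:  p_3=3·59+15=192,  q_3=3·4+1=13
…
a_5=28:  p_5=28·251+192=7220,  q_5=28·17+13=489
a_6=1:  p_6=1·7220+251=7471,  q_6=1·489+17=506
a_7=3:  p_7=3·7471+7220=29633,  q_7=3·506+489=2007
a_8=3:  p_8=3·29633+7471=96370,  q_8=3·2007+506=6527
a_9=1:  p_9=1·96370+29633=126003,  q_9=1·6527+2007=8534
(x₁, y₁) = (126003, 8534);  126003² − 218·8534² = 1 ✓
n=2: (126003,8534)∘(126003,8534) = (126003·126003+218·8534·8534, 126003·8534+8534·126003) = (31753512017,2150619204)
n=3: (31753512017,2150619204)∘(126003,8534) = (126003·31753512017+218·8534·2150619204, 126003·2150619204+8534·31753512017) = (8002075549230099,541968943114690)
n=4: (8002075549230099,541968943114690)∘(126003,8534) = (126003·8002075549230099+218·8534·541968943114690, 126003·541968943114690+8534·8002075549230099) = (2016571050827526816577,136579425476409948936)

126003 8534
31753512017 2150619204
8002075549230099 541968943114690
2016571050827526816577 136579425476409948936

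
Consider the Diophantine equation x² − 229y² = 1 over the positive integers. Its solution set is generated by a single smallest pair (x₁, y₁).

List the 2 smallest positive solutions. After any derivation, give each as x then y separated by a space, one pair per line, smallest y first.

[15; 7,1,1,7,30] for √229; ℓ=5 ⇒ convergent index 9
step 0: (15, 1)  from 15·(1,0) + (0,1)
…
step 2: (121, 8)  from 1·(106,7) + (15,1)
…
step 8: (776325, 51301)  from 1·(413926,27353) + (362399,23948)
step 9: (5848201, 386460)  from 7·(776325,51301) + (413926,27353)
(x₁, y₁) = (5848201, 386460);  5848201² − 229·386460² = 1 ✓
(x_2, y_2) = (5848201·5848201 + 229·386460·386460, 5848201·386460 + 386460·5848201) = (68402909872801, 4520191516920)

5848201 386460
68402909872801 4520191516920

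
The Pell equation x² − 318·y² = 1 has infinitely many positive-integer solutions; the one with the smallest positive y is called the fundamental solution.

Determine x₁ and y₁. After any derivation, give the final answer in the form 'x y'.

107 6

√318 = [17; 1,4,1,34, …], period ℓ=4 (even) → k=3
step 0: (17, 1)  from 17·(1,0) + (0,1)
…
step 2: (89, 5)  from 4·(18,1) + (17,1)
step 3: (107, 6)  from 1·(89,5) + (18,1)
→ (107, 6).  Check: 107²=11449, 318·6²=11448, difference 1.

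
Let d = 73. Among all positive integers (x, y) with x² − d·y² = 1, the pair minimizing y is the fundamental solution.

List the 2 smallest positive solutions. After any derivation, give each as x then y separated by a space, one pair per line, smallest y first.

2281249 267000
10408194000001 1218186966000

d=73: √d = [8; 1,1,5,5,1,1,16] (ℓ=7, odd), read p_13/q_13
k=0  a_k=8  p_k/q_k = 8/1
k=1  a_k=1  p_k/q_k = 9/1
k=2  a_k=1  p_k/q_k = 17/2
k=3  a_k=5  p_k/q_k = 94/11
k=4  a_k=5  p_k/q_k = 487/57
…
k=6  a_k=1  p_k/q_k = 1068/125
…
k=11  a_k=5  p_k/q_k = 1040241/121751
k=12  a_k=1  p_k/q_k = 1241008/145249
k=13  a_k=1  p_k/q_k = 2281249/267000
fundamental: x₁=2281249, y₁=267000  (since 5204097000001 − 73·71289000000 = 1)
(x_2, y_2) = (2281249·2281249 + 73·267000·267000, 2281249·267000 + 267000·2281249) = (10408194000001, 1218186966000)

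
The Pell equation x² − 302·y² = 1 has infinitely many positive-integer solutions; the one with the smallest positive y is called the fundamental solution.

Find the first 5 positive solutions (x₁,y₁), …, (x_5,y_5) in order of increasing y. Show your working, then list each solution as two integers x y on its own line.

√302 = [17; 2,1,1,1,4,…,1,2,34, …], period ℓ=16 (even) → k=15
a_0=17:  p_0=17·1+0=17,  q_0=17·0+1=1
a_1=2:  p_1=2·17+1=35,  q_1=2·1+0=2
…
a_4=1:  p_4=1·87+52=139,  q_4=1·5+3=8
a_5=4:  p_5=4·139+87=643,  q_5=4·8+5=37
a_6=2:  p_6=2·643+139=1425,  q_6=2·37+8=82
a_7=1:  p_7=1·1425+643=2068,  q_7=1·82+37=119
a_8=16:  p_8=16·2068+1425=34513,  q_8=16·119+82=1986
…
a_10=2:  p_10=2·36581+34513=107675,  q_10=2·2105+1986=6196
…
a_12=1:  p_12=1·467281+107675=574956,  q_12=1·26889+6196=33085
a_13=1:  p_13=1·574956+467281=1042237,  q_13=1·33085+26889=59974
a_14=1:  p_14=1·1042237+574956=1617193,  q_14=1·59974+33085=93059
a_15=2:  p_15=2·1617193+1042237=4276623,  q_15=2·93059+59974=246092
→ (4276623, 246092).  Check: 4276623²=18289504284129, 302·246092²=18289504284128, difference 1.
k=2:  x_2 = 4276623·4276623+302·246092·246092 = 36579008568257,  y_2 = 4276623·246092+246092·4276623 = 2104885414632
k=3:  x_3 = 4276623·36579008568257+302·246092·2104885414632 = 312869258720405635599,  y_3 = 4276623·2104885414632+246092·36579008568257 = 18003602753159249380
k=4:  x_4 = 4276623·312869258720405635599+302·246092·18003602753159249380 = 2676047735673238042056036097,  y_4 = 4276623·18003602753159249380+246092·312869258720405635599 = 153989243234046232237072848
k=5:  x_5 = 4276623·2676047735673238042056036097+302·246092·153989243234046232237072848 = 22888894590955867721004902116885263,  y_5 = 4276623·153989243234046232237072848+246092·2676047735673238042056036097 = 1317107878734614996094061229615228

4276623 246092
36579008568257 2104885414632
312869258720405635599 18003602753159249380
2676047735673238042056036097 153989243234046232237072848
22888894590955867721004902116885263 1317107878734614996094061229615228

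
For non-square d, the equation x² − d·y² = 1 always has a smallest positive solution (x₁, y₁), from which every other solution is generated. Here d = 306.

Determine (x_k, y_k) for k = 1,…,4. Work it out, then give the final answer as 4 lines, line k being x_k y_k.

35 2
2449 140
171395 9798
11995201 685720

[17; 2,34] for √306; ℓ=2 ⇒ convergent index 1
k=0  a_k=17  p_k/q_k = 17/1
k=1  a_k=2  p_k/q_k = 35/2
(x₁, y₁) = (35, 2);  35² − 306·2² = 1 ✓
(35+2√306)^2 = 2449 + 140√306
(35+2√306)^3 = 171395 + 9798√306
(35+2√306)^4 = 11995201 + 685720√306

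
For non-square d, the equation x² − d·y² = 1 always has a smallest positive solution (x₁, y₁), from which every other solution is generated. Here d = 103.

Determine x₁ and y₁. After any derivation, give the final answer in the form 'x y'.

[10; 6,1,2,1,1,9,1,1,2,1,6,20] for √103; ℓ=12 ⇒ convergent index 11
step 0: (10, 1)  from 10·(1,0) + (0,1)
…
step 3: (203, 20)  from 2·(71,7) + (61,6)
…
step 5: (477, 47)  from 1·(274,27) + (203,20)
…
step 8: (9611, 947)  from 1·(5044,497) + (4567,450)
…
step 10: (33877, 3338)  from 1·(24266,2391) + (9611,947)
step 11: (227528, 22419)  from 6·(33877,3338) + (24266,2391)
(x₁, y₁) = (227528, 22419);  227528² − 103·22419² = 1 ✓

227528 22419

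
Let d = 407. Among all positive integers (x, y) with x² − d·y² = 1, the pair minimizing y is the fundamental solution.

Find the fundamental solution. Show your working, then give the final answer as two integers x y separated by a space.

2663 132

[20; 5,1,2,1,5,40] for √407; ℓ=6 ⇒ convergent index 5
a_0=20:  p_0=20·1+0=20,  q_0=20·0+1=1
a_1=5:  p_1=5·20+1=101,  q_1=5·1+0=5
…
a_3=2:  p_3=2·121+101=343,  q_3=2·6+5=17
a_4=1:  p_4=1·343+121=464,  q_4=1·17+6=23
a_5=5:  p_5=5·464+343=2663,  q_5=5·23+17=132
fundamental: x₁=2663, y₁=132  (since 7091569 − 407·17424 = 1)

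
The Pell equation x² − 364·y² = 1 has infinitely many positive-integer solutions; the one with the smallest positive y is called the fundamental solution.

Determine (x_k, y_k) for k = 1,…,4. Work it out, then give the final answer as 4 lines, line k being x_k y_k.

4954951 259710
49103078824801 2573700648420
486606699052048124551 25505121203178395130
4822224700149240710505379201 252753251621617410554928840

√364 = [19; 12,1,2,3,1,8,1,3,2,1,12,38, …], period ℓ=12 (even) → k=11
step 0: (19, 1)  from 19·(1,0) + (0,1)
…
step 3: (725, 38)  from 2·(248,13) + (229,12)
…
step 5: (3148, 165)  from 1·(2423,127) + (725,38)
step 6: (27607, 1447)  from 8·(3148,165) + (2423,127)
step 7: (30755, 1612)  from 1·(27607,1447) + (3148,165)
step 8: (119872, 6283)  from 3·(30755,1612) + (27607,1447)
…
step 10: (390371, 20461)  from 1·(270499,14178) + (119872,6283)
step 11: (4954951, 259710)  from 12·(390371,20461) + (270499,14178)
→ (4954951, 259710).  Check: 4954951²=24551539412401, 364·259710²=24551539412400, difference 1.
n=2: (4954951,259710)∘(4954951,259710) = (4954951·4954951+364·259710·259710, 4954951·259710+259710·4954951) = (49103078824801,2573700648420)
n=3: (49103078824801,2573700648420)∘(4954951,259710) = (4954951·49103078824801+364·259710·2573700648420, 4954951·2573700648420+259710·49103078824801) = (486606699052048124551,25505121203178395130)
n=4: (486606699052048124551,25505121203178395130)∘(4954951,259710) = (4954951·486606699052048124551+364·259710·25505121203178395130, 4954951·25505121203178395130+259710·486606699052048124551) = (4822224700149240710505379201,252753251621617410554928840)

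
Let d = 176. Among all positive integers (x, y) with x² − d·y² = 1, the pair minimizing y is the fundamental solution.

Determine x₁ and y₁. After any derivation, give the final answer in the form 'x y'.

199 15

√176 = [13; 3,1,3,26, …], period ℓ=4 (even) → k=3
i=0: a=13 ⇒ p=13, q=1
…
i=2: a=1 ⇒ p=53, q=4
i=3: a=3 ⇒ p=199, q=15
fundamental: x₁=199, y₁=15  (since 39601 − 176·225 = 1)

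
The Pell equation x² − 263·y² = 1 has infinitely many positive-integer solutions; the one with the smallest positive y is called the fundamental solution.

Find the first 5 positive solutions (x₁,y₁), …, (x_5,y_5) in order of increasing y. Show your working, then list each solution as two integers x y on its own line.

139128 8579
38713200767 2387158224
10772180392483224 664241098768765
2997423827252098776577 184829071176614315616
834051164465087816782726488 51429798028655751907276931

d=263: √d = [16; 4,1,1,1,1,15,1,1,1,1,4,32] (ℓ=12, even), read p_11/q_11
step 0: (16, 1)  from 16·(1,0) + (0,1)
step 1: (65, 4)  from 4·(16,1) + (1,0)
…
step 3: (146, 9)  from 1·(81,5) + (65,4)
step 4: (227, 14)  from 1·(146,9) + (81,5)
step 5: (373, 23)  from 1·(227,14) + (146,9)
…
step 7: (6195, 382)  from 1·(5822,359) + (373,23)
step 8: (12017, 741)  from 1·(6195,382) + (5822,359)
…
step 10: (30229, 1864)  from 1·(18212,1123) + (12017,741)
step 11: (139128, 8579)  from 4·(30229,1864) + (18212,1123)
fundamental: x₁=139128, y₁=8579  (since 19356600384 − 263·73599241 = 1)
(139128+8579√263)^2 = 38713200767 + 2387158224√263
(139128+8579√263)^3 = 10772180392483224 + 664241098768765√263
(139128+8579√263)^4 = 2997423827252098776577 + 184829071176614315616√263
(139128+8579√263)^5 = 834051164465087816782726488 + 51429798028655751907276931√263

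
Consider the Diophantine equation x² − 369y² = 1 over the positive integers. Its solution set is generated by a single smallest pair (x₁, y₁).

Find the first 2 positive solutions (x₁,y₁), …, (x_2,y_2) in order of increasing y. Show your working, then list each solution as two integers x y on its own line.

[19; 4,1,3,2,7,4,7,2,3,1,4,38] for √369; ℓ=12 ⇒ convergent index 11
step 0: (19, 1)  from 19·(1,0) + (0,1)
…
step 3: (365, 19)  from 3·(96,5) + (77,4)
step 4: (826, 43)  from 2·(365,19) + (96,5)
step 5: (6147, 320)  from 7·(826,43) + (365,19)
step 6: (25414, 1323)  from 4·(6147,320) + (826,43)
…
step 8: (393504, 20485)  from 2·(184045,9581) + (25414,1323)
step 9: (1364557, 71036)  from 3·(393504,20485) + (184045,9581)
step 10: (1758061, 91521)  from 1·(1364557,71036) + (393504,20485)
step 11: (8396801, 437120)  from 4·(1758061,91521) + (1364557,71036)
(x₁, y₁) = (8396801, 437120);  8396801² − 369·437120² = 1 ✓
n=2: (8396801,437120)∘(8396801,437120) = (8396801·8396801+369·437120·437120, 8396801·437120+437120·8396801) = (141012534067201,7340819306240)

8396801 437120
141012534067201 7340819306240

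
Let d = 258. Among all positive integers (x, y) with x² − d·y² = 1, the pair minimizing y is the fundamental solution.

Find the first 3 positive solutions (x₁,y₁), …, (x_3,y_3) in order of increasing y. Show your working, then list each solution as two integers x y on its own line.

257 16
132097 8224
67897601 4227120

d=258: √d = [16; 16,32] (ℓ=2, even), read p_1/q_1
k=0  a_k=16  p_k/q_k = 16/1
k=1  a_k=16  p_k/q_k = 257/16
→ (257, 16).  Check: 257²=66049, 258·16²=66048, difference 1.
(x_2, y_2) = (257·257 + 258·16·16, 257·16 + 16·257) = (132097, 8224)
(x_3, y_3) = (257·132097 + 258·16·8224, 257·8224 + 16·132097) = (67897601, 4227120)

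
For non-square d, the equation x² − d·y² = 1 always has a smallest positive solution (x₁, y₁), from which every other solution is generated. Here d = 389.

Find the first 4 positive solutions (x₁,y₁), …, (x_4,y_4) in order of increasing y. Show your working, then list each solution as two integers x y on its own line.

d=389: √d = [19; 1,2,1,1,1,1,2,1,38] (ℓ=9, odd), read p_17/q_17
a_0=19:  p_0=19·1+0=19,  q_0=19·0+1=1
a_1=1:  p_1=1·19+1=20,  q_1=1·1+0=1
a_2=2:  p_2=2·20+19=59,  q_2=2·1+1=3
a_3=1:  p_3=1·59+20=79,  q_3=1·3+1=4
a_4=1:  p_4=1·79+59=138,  q_4=1·4+3=7
a_5=1:  p_5=1·138+79=217,  q_5=1·7+4=11
a_6=1:  p_6=1·217+138=355,  q_6=1·11+7=18
a_7=2:  p_7=2·355+217=927,  q_7=2·18+11=47
a_8=1:  p_8=1·927+355=1282,  q_8=1·47+18=65
a_9=38:  p_9=38·1282+927=49643,  q_9=38·65+47=2517
…
a_11=2:  p_11=2·50925+49643=151493,  q_11=2·2582+2517=7681
a_12=1:  p_12=1·151493+50925=202418,  q_12=1·7681+2582=10263
…
a_15=1:  p_15=1·556329+353911=910240,  q_15=1·28207+17944=46151
a_16=2:  p_16=2·910240+556329=2376809,  q_16=2·46151+28207=120509
a_17=1:  p_17=1·2376809+910240=3287049,  q_17=1·120509+46151=166660
(x₁, y₁) = (3287049, 166660);  3287049² − 389·166660² = 1 ✓
(3287049+166660√389)^2 = 21609382256801 + 1095639172680√389
(3287049+166660√389)^3 = 142062196675667653449 + 7202839293837075980√389
(3287049+166660√389)^4 = 933930803041091759821507201 + 47352171395934637886793360√389

3287049 166660
21609382256801 1095639172680
142062196675667653449 7202839293837075980
933930803041091759821507201 47352171395934637886793360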